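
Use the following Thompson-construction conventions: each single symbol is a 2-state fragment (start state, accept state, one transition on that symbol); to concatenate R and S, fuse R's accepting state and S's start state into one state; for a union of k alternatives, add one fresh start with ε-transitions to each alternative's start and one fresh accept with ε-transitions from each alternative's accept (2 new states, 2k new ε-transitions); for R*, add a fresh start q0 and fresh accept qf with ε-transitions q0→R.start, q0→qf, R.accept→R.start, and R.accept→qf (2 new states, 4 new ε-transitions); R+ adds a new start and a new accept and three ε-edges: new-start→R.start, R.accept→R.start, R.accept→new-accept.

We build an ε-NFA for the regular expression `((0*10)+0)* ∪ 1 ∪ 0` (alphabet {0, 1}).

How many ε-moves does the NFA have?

17

Recursing over subexpressions:
Each of the 6 symbol leaves contributes 0 ε-transitions.
  0* : 4 ε-transitions
  0*10 : 4 ε-transitions
  (0*10)+ : 7 ε-transitions
  (0*10)+0 : 7 ε-transitions
  ((0*10)+0)* : 11 ε-transitions
  ((0*10)+0)* ∪ 1 ∪ 0 : 17 ε-transitions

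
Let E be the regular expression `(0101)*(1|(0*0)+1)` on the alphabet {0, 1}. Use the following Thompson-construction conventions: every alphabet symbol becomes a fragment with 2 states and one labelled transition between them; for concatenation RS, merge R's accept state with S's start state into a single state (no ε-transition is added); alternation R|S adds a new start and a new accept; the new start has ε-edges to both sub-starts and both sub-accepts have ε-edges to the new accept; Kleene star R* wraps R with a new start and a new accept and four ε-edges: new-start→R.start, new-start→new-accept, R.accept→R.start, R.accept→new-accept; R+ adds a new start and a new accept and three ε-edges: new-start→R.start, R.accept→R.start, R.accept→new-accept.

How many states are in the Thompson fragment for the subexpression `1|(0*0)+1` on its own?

12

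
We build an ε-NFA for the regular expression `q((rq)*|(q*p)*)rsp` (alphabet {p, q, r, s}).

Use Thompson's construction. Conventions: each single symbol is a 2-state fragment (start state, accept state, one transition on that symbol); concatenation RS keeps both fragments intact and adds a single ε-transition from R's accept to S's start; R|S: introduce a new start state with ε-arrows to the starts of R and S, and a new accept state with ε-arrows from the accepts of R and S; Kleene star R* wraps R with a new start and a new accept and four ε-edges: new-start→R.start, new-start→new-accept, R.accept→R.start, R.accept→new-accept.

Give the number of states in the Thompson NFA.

24

Per subexpression:
Each of the 8 symbol leaves contributes a 2-state fragment.
  rq — 4 states
  (rq)* — 6 states
  q* — 4 states
  q*p — 6 states
  (q*p)* — 8 states
  (rq)*|(q*p)* — 16 states
  q((rq)*|(q*p)*)rsp — 24 states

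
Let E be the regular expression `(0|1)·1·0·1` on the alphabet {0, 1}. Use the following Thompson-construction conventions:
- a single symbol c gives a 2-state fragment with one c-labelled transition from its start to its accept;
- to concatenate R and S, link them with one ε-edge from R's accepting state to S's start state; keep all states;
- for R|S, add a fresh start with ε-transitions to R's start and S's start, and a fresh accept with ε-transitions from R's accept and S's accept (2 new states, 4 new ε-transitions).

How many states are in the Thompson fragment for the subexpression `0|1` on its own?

Fragment for `0|1`:
Each of the 2 symbol leaves contributes a 2-state fragment.
  0|1 = 6 states

6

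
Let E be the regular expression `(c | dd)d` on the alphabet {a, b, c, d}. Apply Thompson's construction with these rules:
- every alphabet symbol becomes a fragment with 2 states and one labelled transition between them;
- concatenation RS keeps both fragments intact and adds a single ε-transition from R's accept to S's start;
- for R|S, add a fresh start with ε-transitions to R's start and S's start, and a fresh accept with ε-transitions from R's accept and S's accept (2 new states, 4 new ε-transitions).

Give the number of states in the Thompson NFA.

10

Bottom-up over the parse tree:
Each of the 4 symbol leaves contributes a 2-state fragment.
  dd : 4 states
  c | dd : 8 states
  (c | dd)d : 10 states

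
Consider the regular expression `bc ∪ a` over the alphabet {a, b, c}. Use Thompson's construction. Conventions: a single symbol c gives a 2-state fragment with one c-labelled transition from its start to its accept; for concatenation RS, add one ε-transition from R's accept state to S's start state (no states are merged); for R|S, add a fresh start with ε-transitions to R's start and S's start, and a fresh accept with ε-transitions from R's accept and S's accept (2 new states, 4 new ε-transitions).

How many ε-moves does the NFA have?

5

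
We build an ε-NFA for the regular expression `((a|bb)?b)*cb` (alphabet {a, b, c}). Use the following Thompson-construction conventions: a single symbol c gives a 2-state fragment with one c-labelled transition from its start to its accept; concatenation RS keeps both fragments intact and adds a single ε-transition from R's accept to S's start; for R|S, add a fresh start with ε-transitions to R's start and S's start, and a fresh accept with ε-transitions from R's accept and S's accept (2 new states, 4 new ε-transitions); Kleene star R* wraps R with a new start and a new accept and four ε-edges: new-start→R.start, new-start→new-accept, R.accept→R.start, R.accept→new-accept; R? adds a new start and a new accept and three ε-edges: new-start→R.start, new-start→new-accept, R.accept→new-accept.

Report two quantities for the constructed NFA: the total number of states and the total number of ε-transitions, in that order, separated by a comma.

18, 15

By structural recursion:
Each of the 6 symbol leaves contributes 2 states and 0 ε-transitions.
  bb — 4 states, 1 ε-transition
  a|bb — 8 states, 5 ε-transitions
  (a|bb)? — 10 states, 8 ε-transitions
  (a|bb)?b — 12 states, 9 ε-transitions
  ((a|bb)?b)* — 14 states, 13 ε-transitions
  ((a|bb)?b)*cb — 18 states, 15 ε-transitions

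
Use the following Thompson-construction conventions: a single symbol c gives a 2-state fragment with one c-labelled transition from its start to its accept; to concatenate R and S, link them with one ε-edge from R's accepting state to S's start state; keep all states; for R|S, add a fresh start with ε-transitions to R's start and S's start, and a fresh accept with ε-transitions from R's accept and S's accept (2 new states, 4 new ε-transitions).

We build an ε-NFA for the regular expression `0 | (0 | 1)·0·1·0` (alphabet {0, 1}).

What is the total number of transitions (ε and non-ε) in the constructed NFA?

By structural recursion:
Each of the 6 symbol leaves contributes 1 transition (1 symbol, 0 ε).
  0 | 1 : 6 transitions (2 symbol, 4 ε)
  (0 | 1)·0·1·0 : 12 transitions (5 symbol, 7 ε)
  0 | (0 | 1)·0·1·0 : 17 transitions (6 symbol, 11 ε)

17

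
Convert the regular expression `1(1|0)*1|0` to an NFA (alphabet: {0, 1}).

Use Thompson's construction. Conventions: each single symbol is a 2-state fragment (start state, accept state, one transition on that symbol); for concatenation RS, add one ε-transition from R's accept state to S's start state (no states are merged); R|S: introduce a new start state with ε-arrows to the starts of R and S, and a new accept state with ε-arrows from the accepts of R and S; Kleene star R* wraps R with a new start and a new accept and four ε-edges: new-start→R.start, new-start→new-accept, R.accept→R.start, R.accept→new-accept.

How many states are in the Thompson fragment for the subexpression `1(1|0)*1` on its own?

12

Fragment for `1(1|0)*1`:
Each of the 4 symbol leaves contributes a 2-state fragment.
  1|0 — 6 states
  (1|0)* — 8 states
  1(1|0)*1 — 12 states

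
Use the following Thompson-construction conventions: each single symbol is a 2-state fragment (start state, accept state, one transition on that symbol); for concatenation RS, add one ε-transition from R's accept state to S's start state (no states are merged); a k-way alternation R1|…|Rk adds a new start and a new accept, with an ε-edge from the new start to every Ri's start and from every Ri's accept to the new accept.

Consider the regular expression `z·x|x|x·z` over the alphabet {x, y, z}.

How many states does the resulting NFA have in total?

12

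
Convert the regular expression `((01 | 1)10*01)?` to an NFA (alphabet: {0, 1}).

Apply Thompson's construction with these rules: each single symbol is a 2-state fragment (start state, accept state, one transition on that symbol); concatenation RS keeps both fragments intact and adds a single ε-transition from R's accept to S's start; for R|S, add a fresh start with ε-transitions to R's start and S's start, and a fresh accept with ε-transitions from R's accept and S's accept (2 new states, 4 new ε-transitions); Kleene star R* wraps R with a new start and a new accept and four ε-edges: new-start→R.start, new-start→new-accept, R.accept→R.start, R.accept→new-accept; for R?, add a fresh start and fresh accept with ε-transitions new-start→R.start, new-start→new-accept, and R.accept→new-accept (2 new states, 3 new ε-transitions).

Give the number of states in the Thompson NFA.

20

Per subexpression:
Each of the 7 symbol leaves contributes a 2-state fragment.
  01 — 4 states
  01 | 1 — 8 states
  0* — 4 states
  (01 | 1)10*01 — 18 states
  ((01 | 1)10*01)? — 20 states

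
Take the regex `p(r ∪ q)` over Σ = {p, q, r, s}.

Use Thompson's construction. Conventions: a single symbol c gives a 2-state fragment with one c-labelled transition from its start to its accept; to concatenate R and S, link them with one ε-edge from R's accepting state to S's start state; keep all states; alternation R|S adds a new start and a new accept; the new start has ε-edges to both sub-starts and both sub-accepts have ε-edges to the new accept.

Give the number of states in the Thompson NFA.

8

By structural recursion:
Each of the 3 symbol leaves contributes a 2-state fragment.
  r ∪ q → 6 states
  p(r ∪ q) → 8 states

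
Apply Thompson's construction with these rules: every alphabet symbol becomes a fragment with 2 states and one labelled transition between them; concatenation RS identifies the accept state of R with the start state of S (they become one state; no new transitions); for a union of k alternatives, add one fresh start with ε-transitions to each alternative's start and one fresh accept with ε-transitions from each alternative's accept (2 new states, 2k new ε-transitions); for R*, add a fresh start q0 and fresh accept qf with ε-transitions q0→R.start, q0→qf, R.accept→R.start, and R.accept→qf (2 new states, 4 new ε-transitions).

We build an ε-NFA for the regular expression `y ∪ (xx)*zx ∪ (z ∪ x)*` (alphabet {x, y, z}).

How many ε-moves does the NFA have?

Recursing over subexpressions:
Each of the 7 symbol leaves contributes 0 ε-transitions.
  xx : 0 ε-transitions
  (xx)* : 4 ε-transitions
  (xx)*zx : 4 ε-transitions
  z ∪ x : 4 ε-transitions
  (z ∪ x)* : 8 ε-transitions
  y ∪ (xx)*zx ∪ (z ∪ x)* : 18 ε-transitions

18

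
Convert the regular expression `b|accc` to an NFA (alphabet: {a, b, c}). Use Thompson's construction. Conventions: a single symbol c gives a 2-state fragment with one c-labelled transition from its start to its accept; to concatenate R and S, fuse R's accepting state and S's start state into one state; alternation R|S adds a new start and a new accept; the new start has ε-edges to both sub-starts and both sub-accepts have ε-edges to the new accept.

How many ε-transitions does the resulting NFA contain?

4

Bottom-up over the parse tree:
Each of the 5 symbol leaves contributes 0 ε-transitions.
  accc → 0 ε-transitions
  b|accc → 4 ε-transitions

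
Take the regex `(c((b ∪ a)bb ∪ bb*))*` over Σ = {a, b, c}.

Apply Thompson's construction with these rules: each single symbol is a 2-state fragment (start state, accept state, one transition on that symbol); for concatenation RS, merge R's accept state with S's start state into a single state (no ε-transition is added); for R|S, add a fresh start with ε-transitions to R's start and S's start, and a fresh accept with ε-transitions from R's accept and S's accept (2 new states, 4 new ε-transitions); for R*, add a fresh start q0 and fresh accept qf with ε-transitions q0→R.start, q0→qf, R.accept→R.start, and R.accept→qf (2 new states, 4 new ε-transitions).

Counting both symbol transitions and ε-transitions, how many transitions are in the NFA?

23

Bottom-up over the parse tree:
Each of the 7 symbol leaves contributes 1 transition (1 symbol, 0 ε).
  b ∪ a — 6 transitions (2 symbol, 4 ε)
  (b ∪ a)bb — 8 transitions (4 symbol, 4 ε)
  b* — 5 transitions (1 symbol, 4 ε)
  bb* — 6 transitions (2 symbol, 4 ε)
  (b ∪ a)bb ∪ bb* — 18 transitions (6 symbol, 12 ε)
  c((b ∪ a)bb ∪ bb*) — 19 transitions (7 symbol, 12 ε)
  (c((b ∪ a)bb ∪ bb*))* — 23 transitions (7 symbol, 16 ε)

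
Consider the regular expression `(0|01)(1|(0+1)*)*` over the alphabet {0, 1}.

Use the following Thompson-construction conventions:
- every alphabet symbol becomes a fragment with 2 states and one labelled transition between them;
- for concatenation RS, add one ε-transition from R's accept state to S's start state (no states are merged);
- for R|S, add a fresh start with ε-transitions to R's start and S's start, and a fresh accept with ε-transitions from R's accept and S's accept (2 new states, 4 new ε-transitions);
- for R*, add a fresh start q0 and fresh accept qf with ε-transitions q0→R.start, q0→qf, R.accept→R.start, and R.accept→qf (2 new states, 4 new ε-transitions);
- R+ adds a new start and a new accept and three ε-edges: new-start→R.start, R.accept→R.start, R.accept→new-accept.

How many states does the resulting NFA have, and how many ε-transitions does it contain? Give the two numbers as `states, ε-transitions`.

22, 22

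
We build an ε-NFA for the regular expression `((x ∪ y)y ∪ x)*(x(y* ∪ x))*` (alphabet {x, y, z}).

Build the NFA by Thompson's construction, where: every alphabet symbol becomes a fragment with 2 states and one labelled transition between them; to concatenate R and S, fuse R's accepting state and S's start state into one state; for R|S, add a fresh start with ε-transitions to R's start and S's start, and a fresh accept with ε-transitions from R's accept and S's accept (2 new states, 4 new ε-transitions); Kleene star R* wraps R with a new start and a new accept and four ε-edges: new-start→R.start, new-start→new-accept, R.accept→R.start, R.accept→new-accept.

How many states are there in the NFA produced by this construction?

Recursing over subexpressions:
Each of the 7 symbol leaves contributes a 2-state fragment.
  x ∪ y — 6 states
  (x ∪ y)y — 7 states
  (x ∪ y)y ∪ x — 11 states
  ((x ∪ y)y ∪ x)* — 13 states
  y* — 4 states
  y* ∪ x — 8 states
  x(y* ∪ x) — 9 states
  (x(y* ∪ x))* — 11 states
  ((x ∪ y)y ∪ x)*(x(y* ∪ x))* — 23 states

23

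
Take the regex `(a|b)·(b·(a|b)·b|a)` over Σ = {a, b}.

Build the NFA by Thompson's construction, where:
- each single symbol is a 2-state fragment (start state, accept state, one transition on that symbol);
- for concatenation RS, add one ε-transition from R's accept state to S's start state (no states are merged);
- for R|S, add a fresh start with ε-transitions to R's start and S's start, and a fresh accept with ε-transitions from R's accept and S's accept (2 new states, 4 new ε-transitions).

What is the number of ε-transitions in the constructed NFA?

15

Recursing over subexpressions:
Each of the 7 symbol leaves contributes 0 ε-transitions.
  a|b → 4 ε-transitions
  a|b → 4 ε-transitions
  b·(a|b)·b → 6 ε-transitions
  b·(a|b)·b|a → 10 ε-transitions
  (a|b)·(b·(a|b)·b|a) → 15 ε-transitions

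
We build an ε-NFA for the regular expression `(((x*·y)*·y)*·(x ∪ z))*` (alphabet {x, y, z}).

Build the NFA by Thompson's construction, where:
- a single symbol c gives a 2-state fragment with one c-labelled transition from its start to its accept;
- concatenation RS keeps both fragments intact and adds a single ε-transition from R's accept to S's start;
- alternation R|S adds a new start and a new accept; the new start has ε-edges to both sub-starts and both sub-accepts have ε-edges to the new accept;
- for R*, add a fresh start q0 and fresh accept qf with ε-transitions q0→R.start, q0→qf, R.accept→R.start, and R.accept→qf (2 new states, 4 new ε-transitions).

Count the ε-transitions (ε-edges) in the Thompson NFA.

Building bottom-up:
Each of the 5 symbol leaves contributes 0 ε-transitions.
  x* : 4 ε-transitions
  x*·y : 5 ε-transitions
  (x*·y)* : 9 ε-transitions
  (x*·y)*·y : 10 ε-transitions
  ((x*·y)*·y)* : 14 ε-transitions
  x ∪ z : 4 ε-transitions
  ((x*·y)*·y)*·(x ∪ z) : 19 ε-transitions
  (((x*·y)*·y)*·(x ∪ z))* : 23 ε-transitions

23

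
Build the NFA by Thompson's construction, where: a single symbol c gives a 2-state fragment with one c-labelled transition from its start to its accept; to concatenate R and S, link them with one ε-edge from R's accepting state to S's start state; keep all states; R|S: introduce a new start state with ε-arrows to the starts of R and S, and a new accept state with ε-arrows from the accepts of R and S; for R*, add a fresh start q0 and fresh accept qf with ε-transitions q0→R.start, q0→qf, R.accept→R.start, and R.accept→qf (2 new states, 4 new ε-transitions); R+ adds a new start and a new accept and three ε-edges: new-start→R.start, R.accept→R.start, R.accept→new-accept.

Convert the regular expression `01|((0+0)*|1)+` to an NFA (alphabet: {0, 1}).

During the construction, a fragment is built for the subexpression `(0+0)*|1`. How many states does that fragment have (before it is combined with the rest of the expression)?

Fragment for `(0+0)*|1`:
Each of the 3 symbol leaves contributes a 2-state fragment.
  0+ → 4 states
  0+0 → 6 states
  (0+0)* → 8 states
  (0+0)*|1 → 12 states

12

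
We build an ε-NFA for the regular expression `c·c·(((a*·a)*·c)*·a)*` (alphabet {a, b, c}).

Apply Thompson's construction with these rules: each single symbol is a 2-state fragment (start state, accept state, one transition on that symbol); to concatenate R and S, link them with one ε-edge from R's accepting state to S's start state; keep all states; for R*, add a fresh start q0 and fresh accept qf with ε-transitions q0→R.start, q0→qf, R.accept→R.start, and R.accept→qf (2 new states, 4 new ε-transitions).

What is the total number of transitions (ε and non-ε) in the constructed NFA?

Per subexpression:
Each of the 6 symbol leaves contributes 1 transition (1 symbol, 0 ε).
  a* : 5 transitions (1 symbol, 4 ε)
  a*·a : 7 transitions (2 symbol, 5 ε)
  (a*·a)* : 11 transitions (2 symbol, 9 ε)
  (a*·a)*·c : 13 transitions (3 symbol, 10 ε)
  ((a*·a)*·c)* : 17 transitions (3 symbol, 14 ε)
  ((a*·a)*·c)*·a : 19 transitions (4 symbol, 15 ε)
  (((a*·a)*·c)*·a)* : 23 transitions (4 symbol, 19 ε)
  c·c·(((a*·a)*·c)*·a)* : 27 transitions (6 symbol, 21 ε)

27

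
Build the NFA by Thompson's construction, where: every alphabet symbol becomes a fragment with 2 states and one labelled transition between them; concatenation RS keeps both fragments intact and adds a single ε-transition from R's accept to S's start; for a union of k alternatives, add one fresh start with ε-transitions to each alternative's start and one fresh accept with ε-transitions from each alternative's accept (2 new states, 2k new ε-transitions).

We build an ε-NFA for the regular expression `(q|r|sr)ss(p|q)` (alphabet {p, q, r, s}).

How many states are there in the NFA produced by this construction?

Per subexpression:
Each of the 8 symbol leaves contributes a 2-state fragment.
  sr : 4 states
  q|r|sr : 10 states
  p|q : 6 states
  (q|r|sr)ss(p|q) : 20 states

20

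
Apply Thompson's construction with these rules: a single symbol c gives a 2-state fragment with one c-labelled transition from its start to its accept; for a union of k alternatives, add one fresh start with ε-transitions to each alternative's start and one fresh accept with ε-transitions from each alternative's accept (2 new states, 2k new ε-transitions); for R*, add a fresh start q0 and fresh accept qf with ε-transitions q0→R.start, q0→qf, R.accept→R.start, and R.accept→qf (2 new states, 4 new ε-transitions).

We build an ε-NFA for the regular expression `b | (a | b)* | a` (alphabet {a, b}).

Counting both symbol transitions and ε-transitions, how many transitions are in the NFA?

18

Bottom-up over the parse tree:
Each of the 4 symbol leaves contributes 1 transition (1 symbol, 0 ε).
  a | b → 6 transitions (2 symbol, 4 ε)
  (a | b)* → 10 transitions (2 symbol, 8 ε)
  b | (a | b)* | a → 18 transitions (4 symbol, 14 ε)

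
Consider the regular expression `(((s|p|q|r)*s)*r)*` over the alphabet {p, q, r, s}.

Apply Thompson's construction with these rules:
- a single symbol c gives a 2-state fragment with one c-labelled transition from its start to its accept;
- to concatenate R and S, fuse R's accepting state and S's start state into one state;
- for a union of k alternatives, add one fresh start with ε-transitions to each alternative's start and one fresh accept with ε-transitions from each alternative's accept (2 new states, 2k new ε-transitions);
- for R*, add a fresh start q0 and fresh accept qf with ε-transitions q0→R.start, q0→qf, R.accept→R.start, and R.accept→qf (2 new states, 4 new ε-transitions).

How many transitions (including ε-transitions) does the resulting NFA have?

By structural recursion:
Each of the 6 symbol leaves contributes 1 transition (1 symbol, 0 ε).
  s|p|q|r — 12 transitions (4 symbol, 8 ε)
  (s|p|q|r)* — 16 transitions (4 symbol, 12 ε)
  (s|p|q|r)*s — 17 transitions (5 symbol, 12 ε)
  ((s|p|q|r)*s)* — 21 transitions (5 symbol, 16 ε)
  ((s|p|q|r)*s)*r — 22 transitions (6 symbol, 16 ε)
  (((s|p|q|r)*s)*r)* — 26 transitions (6 symbol, 20 ε)

26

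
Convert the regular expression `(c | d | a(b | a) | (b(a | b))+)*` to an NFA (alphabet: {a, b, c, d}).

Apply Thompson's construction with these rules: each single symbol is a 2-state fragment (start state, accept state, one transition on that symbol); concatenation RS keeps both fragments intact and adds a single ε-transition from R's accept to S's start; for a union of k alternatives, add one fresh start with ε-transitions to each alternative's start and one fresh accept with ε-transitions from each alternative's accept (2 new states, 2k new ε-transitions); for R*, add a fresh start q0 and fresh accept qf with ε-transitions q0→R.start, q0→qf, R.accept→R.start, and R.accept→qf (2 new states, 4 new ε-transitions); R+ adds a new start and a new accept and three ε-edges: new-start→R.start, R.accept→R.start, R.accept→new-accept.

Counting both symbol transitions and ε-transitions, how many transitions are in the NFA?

Recursing over subexpressions:
Each of the 8 symbol leaves contributes 1 transition (1 symbol, 0 ε).
  b | a → 6 transitions (2 symbol, 4 ε)
  a(b | a) → 8 transitions (3 symbol, 5 ε)
  a | b → 6 transitions (2 symbol, 4 ε)
  b(a | b) → 8 transitions (3 symbol, 5 ε)
  (b(a | b))+ → 11 transitions (3 symbol, 8 ε)
  c | d | a(b | a) | (b(a | b))+ → 29 transitions (8 symbol, 21 ε)
  (c | d | a(b | a) | (b(a | b))+)* → 33 transitions (8 symbol, 25 ε)

33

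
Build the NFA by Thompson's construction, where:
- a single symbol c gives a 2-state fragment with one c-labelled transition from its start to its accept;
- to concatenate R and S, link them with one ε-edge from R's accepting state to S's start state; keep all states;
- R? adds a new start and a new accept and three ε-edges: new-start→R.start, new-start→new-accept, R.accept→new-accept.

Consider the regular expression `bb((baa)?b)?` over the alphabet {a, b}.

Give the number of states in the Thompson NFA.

16

By structural recursion:
Each of the 6 symbol leaves contributes a 2-state fragment.
  baa → 6 states
  (baa)? → 8 states
  (baa)?b → 10 states
  ((baa)?b)? → 12 states
  bb((baa)?b)? → 16 states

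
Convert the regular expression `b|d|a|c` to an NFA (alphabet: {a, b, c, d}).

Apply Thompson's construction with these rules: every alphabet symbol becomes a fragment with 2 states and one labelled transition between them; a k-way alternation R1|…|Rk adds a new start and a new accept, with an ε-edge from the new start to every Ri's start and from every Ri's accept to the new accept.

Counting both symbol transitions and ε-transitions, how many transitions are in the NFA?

By structural recursion:
Each of the 4 symbol leaves contributes 1 transition (1 symbol, 0 ε).
  b|d|a|c : 12 transitions (4 symbol, 8 ε)

12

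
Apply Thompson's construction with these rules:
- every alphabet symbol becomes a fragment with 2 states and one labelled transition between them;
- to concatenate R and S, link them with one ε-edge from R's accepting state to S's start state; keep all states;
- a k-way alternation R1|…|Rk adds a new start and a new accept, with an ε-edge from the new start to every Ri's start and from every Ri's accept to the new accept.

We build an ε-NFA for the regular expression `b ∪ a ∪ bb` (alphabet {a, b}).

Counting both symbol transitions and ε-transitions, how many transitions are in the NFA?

11

Building bottom-up:
Each of the 4 symbol leaves contributes 1 transition (1 symbol, 0 ε).
  bb → 3 transitions (2 symbol, 1 ε)
  b ∪ a ∪ bb → 11 transitions (4 symbol, 7 ε)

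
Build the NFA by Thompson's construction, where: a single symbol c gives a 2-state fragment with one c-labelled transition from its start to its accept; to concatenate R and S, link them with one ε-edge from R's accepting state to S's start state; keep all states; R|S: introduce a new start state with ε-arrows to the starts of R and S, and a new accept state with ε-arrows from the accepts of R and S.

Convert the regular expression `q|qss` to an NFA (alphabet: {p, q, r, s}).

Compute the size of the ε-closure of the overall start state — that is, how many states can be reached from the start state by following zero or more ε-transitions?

3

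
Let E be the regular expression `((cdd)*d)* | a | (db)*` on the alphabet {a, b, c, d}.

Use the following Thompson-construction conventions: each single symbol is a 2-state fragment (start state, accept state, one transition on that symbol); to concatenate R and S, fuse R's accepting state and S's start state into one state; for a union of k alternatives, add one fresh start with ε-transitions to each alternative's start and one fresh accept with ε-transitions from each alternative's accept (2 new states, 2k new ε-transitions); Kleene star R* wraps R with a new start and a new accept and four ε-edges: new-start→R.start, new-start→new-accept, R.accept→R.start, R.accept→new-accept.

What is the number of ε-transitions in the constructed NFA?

18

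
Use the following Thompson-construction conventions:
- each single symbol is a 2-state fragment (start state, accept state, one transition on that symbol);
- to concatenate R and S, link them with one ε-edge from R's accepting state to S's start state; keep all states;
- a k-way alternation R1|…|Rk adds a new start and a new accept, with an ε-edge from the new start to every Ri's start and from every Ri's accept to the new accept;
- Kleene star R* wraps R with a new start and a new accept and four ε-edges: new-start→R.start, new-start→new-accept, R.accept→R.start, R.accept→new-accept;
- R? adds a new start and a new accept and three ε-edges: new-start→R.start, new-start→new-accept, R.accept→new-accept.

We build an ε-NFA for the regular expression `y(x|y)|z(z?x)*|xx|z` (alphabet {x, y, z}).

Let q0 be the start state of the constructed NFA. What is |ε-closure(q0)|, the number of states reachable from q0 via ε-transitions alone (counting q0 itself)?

Let C(F) = |ε-closure(F.start)| within fragment F, and note whether F accepts ε. Symbol fragments have C = 1 and do not accept ε. Then:
  x|y — new start ε-reaches every alternative's start; none of them accept ε, so the new accept is not reached: |ε-closure| = 1 + 1 + 1 = 3
  y(x|y) — |ε-closure| equals the left operand's closure size = 1 (its accept is not ε-reachable, so the closure stops there)
  z? — |ε-closure| = 1 (new start) + 1 (body) + 1 (new accept, via ε) = 3
  z?x — the left operand accepts ε, so the closure extends into the next operand (via the concat ε-link); |ε-closure| = 3 + 1 = 4
  (z?x)* — new start has ε-edges to the inner start and to the new accept, so |ε-closure| = 2 + 4 = 6
  z(z?x)* — |ε-closure| equals the left operand's closure size = 1 (its accept is not ε-reachable, so the closure stops there)
  xx — |ε-closure| equals the left operand's closure size = 1 (its accept is not ε-reachable, so the closure stops there)
  y(x|y)|z(z?x)*|xx|z — |ε-closure| = 1 + 1 + 1 + 1 + 1 = 5 (the new accept is not ε-reachable since no branch accepts ε)

5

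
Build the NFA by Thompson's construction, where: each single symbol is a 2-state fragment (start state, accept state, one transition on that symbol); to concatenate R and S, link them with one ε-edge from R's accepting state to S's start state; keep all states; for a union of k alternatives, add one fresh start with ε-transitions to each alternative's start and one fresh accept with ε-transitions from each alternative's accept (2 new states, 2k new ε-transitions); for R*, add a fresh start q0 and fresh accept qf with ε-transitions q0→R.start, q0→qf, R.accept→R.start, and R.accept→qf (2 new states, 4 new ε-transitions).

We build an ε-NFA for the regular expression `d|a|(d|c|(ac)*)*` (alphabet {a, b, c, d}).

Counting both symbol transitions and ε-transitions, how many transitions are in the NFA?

Building bottom-up:
Each of the 6 symbol leaves contributes 1 transition (1 symbol, 0 ε).
  ac = 3 transitions (2 symbol, 1 ε)
  (ac)* = 7 transitions (2 symbol, 5 ε)
  d|c|(ac)* = 15 transitions (4 symbol, 11 ε)
  (d|c|(ac)*)* = 19 transitions (4 symbol, 15 ε)
  d|a|(d|c|(ac)*)* = 27 transitions (6 symbol, 21 ε)

27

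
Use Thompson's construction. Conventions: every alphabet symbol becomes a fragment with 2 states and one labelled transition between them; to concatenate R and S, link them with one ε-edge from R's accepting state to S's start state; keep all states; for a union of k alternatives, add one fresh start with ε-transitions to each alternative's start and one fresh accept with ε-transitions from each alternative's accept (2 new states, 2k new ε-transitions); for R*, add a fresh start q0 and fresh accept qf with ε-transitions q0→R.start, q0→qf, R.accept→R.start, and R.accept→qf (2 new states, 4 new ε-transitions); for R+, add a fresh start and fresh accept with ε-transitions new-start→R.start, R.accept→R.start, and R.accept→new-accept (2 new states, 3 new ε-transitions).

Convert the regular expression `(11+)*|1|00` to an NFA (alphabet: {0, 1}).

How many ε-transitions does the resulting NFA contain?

15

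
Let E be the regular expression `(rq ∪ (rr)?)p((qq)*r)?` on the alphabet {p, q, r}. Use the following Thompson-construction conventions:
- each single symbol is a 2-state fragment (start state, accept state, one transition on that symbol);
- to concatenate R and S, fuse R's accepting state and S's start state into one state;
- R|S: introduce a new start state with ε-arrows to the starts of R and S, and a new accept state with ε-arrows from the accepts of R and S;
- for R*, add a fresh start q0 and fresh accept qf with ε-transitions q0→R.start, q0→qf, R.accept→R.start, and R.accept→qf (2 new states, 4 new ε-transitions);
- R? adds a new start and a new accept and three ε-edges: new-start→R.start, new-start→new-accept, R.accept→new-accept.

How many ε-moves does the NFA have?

Per subexpression:
Each of the 8 symbol leaves contributes 0 ε-transitions.
  rq = 0 ε-transitions
  rr = 0 ε-transitions
  (rr)? = 3 ε-transitions
  rq ∪ (rr)? = 7 ε-transitions
  qq = 0 ε-transitions
  (qq)* = 4 ε-transitions
  (qq)*r = 4 ε-transitions
  ((qq)*r)? = 7 ε-transitions
  (rq ∪ (rr)?)p((qq)*r)? = 14 ε-transitions

14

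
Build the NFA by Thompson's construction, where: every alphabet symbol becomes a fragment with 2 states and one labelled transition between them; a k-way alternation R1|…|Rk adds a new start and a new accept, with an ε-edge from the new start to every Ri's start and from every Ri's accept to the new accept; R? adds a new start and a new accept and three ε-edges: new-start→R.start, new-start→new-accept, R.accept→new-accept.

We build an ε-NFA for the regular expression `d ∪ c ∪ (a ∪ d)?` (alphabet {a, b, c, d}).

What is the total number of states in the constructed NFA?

14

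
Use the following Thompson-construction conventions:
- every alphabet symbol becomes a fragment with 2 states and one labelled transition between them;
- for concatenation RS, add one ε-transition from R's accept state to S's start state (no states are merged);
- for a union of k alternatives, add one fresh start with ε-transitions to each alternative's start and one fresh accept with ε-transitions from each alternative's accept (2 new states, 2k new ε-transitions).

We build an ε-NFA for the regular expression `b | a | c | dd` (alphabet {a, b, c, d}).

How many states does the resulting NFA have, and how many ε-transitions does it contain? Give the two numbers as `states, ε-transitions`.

12, 9

Building bottom-up:
Each of the 5 symbol leaves contributes 2 states and 0 ε-transitions.
  dd — 4 states, 1 ε-transition
  b | a | c | dd — 12 states, 9 ε-transitions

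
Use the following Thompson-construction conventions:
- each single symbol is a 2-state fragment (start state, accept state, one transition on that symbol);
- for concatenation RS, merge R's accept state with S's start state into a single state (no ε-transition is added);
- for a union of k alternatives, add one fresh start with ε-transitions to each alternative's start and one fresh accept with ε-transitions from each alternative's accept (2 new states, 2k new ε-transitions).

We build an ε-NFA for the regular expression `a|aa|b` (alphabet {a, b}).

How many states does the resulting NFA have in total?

9

Recursing over subexpressions:
Each of the 4 symbol leaves contributes a 2-state fragment.
  aa → 3 states
  a|aa|b → 9 states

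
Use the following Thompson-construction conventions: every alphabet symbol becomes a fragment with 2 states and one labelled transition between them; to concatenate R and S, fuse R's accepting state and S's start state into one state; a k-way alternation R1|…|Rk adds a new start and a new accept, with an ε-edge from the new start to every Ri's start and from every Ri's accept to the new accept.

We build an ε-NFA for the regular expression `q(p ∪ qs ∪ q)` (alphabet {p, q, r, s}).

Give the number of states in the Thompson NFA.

10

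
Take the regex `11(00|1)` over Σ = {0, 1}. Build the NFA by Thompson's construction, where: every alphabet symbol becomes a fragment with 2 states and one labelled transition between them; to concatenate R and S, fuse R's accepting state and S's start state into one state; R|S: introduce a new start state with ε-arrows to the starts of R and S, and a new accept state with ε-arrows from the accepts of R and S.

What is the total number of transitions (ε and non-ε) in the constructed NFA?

By structural recursion:
Each of the 5 symbol leaves contributes 1 transition (1 symbol, 0 ε).
  00 : 2 transitions (2 symbol, 0 ε)
  00|1 : 7 transitions (3 symbol, 4 ε)
  11(00|1) : 9 transitions (5 symbol, 4 ε)

9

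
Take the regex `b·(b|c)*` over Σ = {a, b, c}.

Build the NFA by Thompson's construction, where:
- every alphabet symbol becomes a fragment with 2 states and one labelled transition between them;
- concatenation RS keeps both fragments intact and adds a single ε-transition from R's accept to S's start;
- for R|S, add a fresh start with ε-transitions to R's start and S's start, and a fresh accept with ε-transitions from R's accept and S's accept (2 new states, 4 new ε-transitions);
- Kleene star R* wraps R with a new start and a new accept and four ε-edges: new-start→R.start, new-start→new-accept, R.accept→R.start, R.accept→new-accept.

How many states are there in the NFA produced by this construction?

10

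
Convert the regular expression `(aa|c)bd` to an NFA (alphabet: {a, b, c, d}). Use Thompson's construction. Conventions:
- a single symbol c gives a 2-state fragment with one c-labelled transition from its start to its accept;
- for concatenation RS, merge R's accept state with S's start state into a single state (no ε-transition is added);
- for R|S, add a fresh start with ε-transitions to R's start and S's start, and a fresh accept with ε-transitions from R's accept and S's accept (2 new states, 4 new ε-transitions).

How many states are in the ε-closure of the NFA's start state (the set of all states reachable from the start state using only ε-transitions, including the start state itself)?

3

Compute the ε-closure size of each fragment's start state recursively; a symbol fragment's start has no outgoing ε-edge, so its closure is just itself (size 1).
  aa → |closure| equals the left operand's closure size = 1 (its accept is not ε-reachable, so the closure stops there)
  aa|c → new start ε-reaches every alternative's start; none of them accept ε, so the new accept is not reached: |closure| = 1 + 1 + 1 = 3
  (aa|c)bd → same as the first factor's closure: |closure| = 3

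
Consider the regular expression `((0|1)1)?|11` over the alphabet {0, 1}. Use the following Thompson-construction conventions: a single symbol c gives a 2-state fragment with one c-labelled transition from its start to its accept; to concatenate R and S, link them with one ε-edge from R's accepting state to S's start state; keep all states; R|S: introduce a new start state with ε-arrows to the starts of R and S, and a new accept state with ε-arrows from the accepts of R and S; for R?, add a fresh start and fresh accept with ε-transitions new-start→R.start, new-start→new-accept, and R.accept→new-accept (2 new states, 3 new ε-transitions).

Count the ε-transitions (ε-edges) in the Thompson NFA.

Bottom-up over the parse tree:
Each of the 5 symbol leaves contributes 0 ε-transitions.
  0|1 : 4 ε-transitions
  (0|1)1 : 5 ε-transitions
  ((0|1)1)? : 8 ε-transitions
  11 : 1 ε-transition
  ((0|1)1)?|11 : 13 ε-transitions

13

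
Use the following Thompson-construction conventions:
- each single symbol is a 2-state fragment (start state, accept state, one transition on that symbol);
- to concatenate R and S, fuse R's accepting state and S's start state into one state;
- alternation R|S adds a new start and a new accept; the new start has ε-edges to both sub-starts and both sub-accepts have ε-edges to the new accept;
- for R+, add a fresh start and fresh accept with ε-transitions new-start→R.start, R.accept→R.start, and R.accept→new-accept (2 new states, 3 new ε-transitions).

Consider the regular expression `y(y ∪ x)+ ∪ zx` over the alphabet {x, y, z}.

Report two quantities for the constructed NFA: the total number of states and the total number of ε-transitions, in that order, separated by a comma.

Bottom-up over the parse tree:
Each of the 5 symbol leaves contributes 2 states and 0 ε-transitions.
  y ∪ x — 6 states, 4 ε-transitions
  (y ∪ x)+ — 8 states, 7 ε-transitions
  y(y ∪ x)+ — 9 states, 7 ε-transitions
  zx — 3 states, 0 ε-transitions
  y(y ∪ x)+ ∪ zx — 14 states, 11 ε-transitions

14, 11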